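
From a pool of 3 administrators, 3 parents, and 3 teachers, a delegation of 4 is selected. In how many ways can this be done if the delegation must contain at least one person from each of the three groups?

With no constraint there are C(9,4) = 126 possible selections.
Subtract selections that omit an entire group: no administrators → C(6,4) = 15; no parents → C(6,4) = 15; no teachers → C(6,4) = 15.
Add back selections omitting two groups (i.e. drawn from a single group): C(3,4) + C(3,4) + C(3,4) = 0.
By inclusion–exclusion: 126 − 45 + 0 = 81.

81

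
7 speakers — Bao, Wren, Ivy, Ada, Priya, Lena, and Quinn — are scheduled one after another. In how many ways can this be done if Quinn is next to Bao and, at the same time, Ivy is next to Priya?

480

Treat {Quinn,Bao} as one block (2 orders) and {Ivy,Priya} as another (2 orders).
That leaves 5 units to arrange: 2 × 2 × 5! = 4 × 120 = 480.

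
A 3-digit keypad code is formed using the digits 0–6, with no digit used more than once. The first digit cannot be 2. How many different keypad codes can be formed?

180

The first digit has 7−1 = 6 choices (anything except 2).
The remaining 2 digits are filled from the other 6 symbols without repetition: 6 × 5 = 30.
Total: 6 × 30 = 180.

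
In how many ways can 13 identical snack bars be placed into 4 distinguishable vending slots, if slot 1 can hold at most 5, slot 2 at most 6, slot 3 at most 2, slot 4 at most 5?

46

By stars and bars, unrestricted non-negative solutions to x_1+…+x_4 = 13 number C(13+3,3) = 560.
Subtract solutions that violate a single cap (substitute x_i' = x_i − (cap_i+1)): x_1 ≥ 6 gives C(10,3) = 120; x_2 ≥ 7 gives C(9,3) = 84; x_3 ≥ 3 gives C(13,3) = 286; x_4 ≥ 6 gives C(10,3) = 120. Together 610.
Add back pairs where two caps are both exceeded: 1 + 35 + 4 + 20 + 1 + 35 = 96.
By inclusion–exclusion the count is 560 − 610 + 96 = 46.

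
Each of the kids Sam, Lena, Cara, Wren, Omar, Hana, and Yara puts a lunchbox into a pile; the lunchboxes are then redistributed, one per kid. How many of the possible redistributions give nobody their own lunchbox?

1854

Count assignments avoiding every fixed point. For any j of the 7 kids fixed to their own lunchbox, the other 7−j can be arranged in (7−j)! ways.
By inclusion–exclusion this is Σ_{j=0}^{7} (−1)^j C(7,j)·(7−j)!.
Computing: 5040 − 5040 + 2520 − 840 + 210 − 42 + 7 − 1 = 1854.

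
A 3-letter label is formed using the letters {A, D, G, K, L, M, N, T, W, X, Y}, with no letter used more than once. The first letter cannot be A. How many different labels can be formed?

900

The first letter has 11−1 = 10 choices (anything except A).
The remaining 2 letters are filled from the other 10 symbols without repetition: 10 × 9 = 90.
Total: 10 × 90 = 900.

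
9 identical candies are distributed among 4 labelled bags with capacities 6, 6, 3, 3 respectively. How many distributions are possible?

92

By stars and bars, unrestricted non-negative solutions to x_1+…+x_4 = 9 number C(9+3,3) = 220.
Subtract solutions that violate a single cap (substitute x_i' = x_i − (cap_i+1)): x_1 ≥ 7 gives C(5,3) = 10; x_2 ≥ 7 gives C(5,3) = 10; x_3 ≥ 4 gives C(8,3) = 56; x_4 ≥ 4 gives C(8,3) = 56. Together 132.
Add back pairs where two caps are both exceeded: 0 + 0 + 0 + 0 + 0 + 4 = 4.
By inclusion–exclusion the count is 220 − 132 + 4 = 92.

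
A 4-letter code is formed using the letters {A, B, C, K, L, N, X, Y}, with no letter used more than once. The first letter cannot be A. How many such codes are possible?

1470

The first letter has 8−1 = 7 choices (anything except A).
The remaining 3 letters are filled from the other 7 symbols without repetition: 7 × 6 × 5 = 210.
Total: 7 × 210 = 1470.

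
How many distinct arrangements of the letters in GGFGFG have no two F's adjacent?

10

There are 6!/(4!·2!) = 15 arrangements of GGFGFG in total.
Arrangements with the F's together: treat FF as one letter, giving (5)!/(4!) = 5.
Subtracting, 15 − 5 = 10 arrangements keep the F's apart.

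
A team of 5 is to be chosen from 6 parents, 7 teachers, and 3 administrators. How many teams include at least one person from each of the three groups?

2730

With no constraint there are C(16,5) = 4368 possible selections.
Selections missing a whole group: no parents → C(10,5) = 252; no teachers → C(9,5) = 126; no administrators → C(13,5) = 1287.
Add back selections omitting two groups (i.e. drawn from a single group): C(6,5) + C(7,5) + C(3,5) = 27.
By inclusion–exclusion: 4368 − 1665 + 27 = 2730.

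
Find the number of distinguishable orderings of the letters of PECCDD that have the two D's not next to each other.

120

Total arrangements of PECCDD: 6!/(2!·2!) = 180.
Arrangements with the D's together: treat DD as one letter, giving (5)!/(2!) = 60.
Hence 180 − 60 = 120.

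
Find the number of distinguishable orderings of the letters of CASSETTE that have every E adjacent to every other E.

1260

Treat the 2 copies of E as a single block. The multiset to arrange is then {EE, A, C, S, S, T, T}, 7 items in all.
That gives (7)!/(2!·2!) = 1260 arrangements.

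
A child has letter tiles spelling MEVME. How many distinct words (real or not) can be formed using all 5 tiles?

30

MEVME has 5 letters with E appearing twice and M appearing twice.
The number of distinct arrangements is 5!/(2!·2!) = 120/4 = 30.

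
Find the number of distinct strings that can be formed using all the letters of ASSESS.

ASSESS has 6 letters with S appearing 4 times.
The number of distinct arrangements is 6!/(4!) = 720/24 = 30.

30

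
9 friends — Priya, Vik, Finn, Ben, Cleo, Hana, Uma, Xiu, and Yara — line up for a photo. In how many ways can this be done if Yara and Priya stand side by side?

80640

Treat {Yara, Priya} as a single unit. There are 8 units to order, and the pair itself can be ordered 2 ways.
So the count is 2·(8)! = 80640.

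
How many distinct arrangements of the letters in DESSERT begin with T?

180

Fix T in the first position and arrange the remaining 6 letters.
Those 6 letters have E appearing twice and S appearing twice, giving (6)!/(2!·2!) = 180.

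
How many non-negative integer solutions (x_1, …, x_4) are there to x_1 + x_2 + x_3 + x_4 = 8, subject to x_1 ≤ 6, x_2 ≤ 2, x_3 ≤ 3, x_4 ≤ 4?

55

By stars and bars, unrestricted non-negative solutions to x_1+…+x_4 = 8 number C(8+3,3) = 165.
Subtract solutions that violate a single cap (substitute x_i' = x_i − (cap_i+1)): x_1 ≥ 7 gives C(4,3) = 4; x_2 ≥ 3 gives C(8,3) = 56; x_3 ≥ 4 gives C(7,3) = 35; x_4 ≥ 5 gives C(6,3) = 20. Together 115.
Add back pairs where two caps are both exceeded: 0 + 0 + 0 + 4 + 1 + 0 = 5.
By inclusion–exclusion the count is 165 − 115 + 5 = 55.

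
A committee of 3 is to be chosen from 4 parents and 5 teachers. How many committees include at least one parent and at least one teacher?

Unrestricted: C(9,3) = 84 ways to pick any 3 of the 9.
Selections missing a whole group: no parents → C(5,3) = 10; no teachers → C(4,3) = 4.
Both groups omitted at once is impossible, so 84 − 14 = 70.

70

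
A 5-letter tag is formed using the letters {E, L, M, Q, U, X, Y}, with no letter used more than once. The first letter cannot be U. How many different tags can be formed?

The first letter has 7−1 = 6 choices (anything except U).
The remaining 4 letters are filled from the other 6 symbols without repetition: 6 × 5 × 4 × 3 = 360.
Total: 6 × 360 = 2160.

2160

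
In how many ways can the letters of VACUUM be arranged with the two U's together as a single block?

120

Treat the 2 copies of U as a single block. The multiset to arrange is then {UU, A, C, M, V}, 5 items in all.
All 5 items are distinct, so there are (5)! = 120 arrangements.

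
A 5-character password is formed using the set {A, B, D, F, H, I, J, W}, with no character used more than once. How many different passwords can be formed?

This is a permutation of 5 out of 8: P(8,5) = 8!/3!.
That product is 8 × 7 × 6 × 5 × 4 = 6720.

6720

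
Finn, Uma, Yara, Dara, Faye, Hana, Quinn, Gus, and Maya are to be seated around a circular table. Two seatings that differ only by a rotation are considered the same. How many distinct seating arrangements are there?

40320

Seat Finn anywhere (absorbing the rotational symmetry), then permute the other 8: (8)! = 40320.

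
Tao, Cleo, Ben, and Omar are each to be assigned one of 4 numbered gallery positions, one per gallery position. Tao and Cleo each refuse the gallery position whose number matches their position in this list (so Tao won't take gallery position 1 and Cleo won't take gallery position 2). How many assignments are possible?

14

Let Aᵢ (for i ∈ {1, 2}) be the placements that put person i in their forbidden gallery position. Any j of these fix j positions, leaving (4−j)! ways to fill the rest, and there are C(2,j) ways to pick which j.
By inclusion–exclusion, the number of valid placements is Σ_{j=0}^{2} (−1)^j C(2,j)·(4−j)!.
Computing: 24 − 12 + 2 = 14.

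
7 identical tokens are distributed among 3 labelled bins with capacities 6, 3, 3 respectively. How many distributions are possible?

Without the upper bounds there are C(9,2) = 36 ways to split 7 among 3 bins.
Subtract solutions that violate a single cap (substitute x_i' = x_i − (cap_i+1)): x_1 ≥ 7 gives C(2,2) = 1; x_2 ≥ 4 gives C(5,2) = 10; x_3 ≥ 4 gives C(5,2) = 10. Together 21.
No two caps can be exceeded simultaneously, so the pair terms are all 0.
By inclusion–exclusion the count is 36 − 21 + 0 = 15.

15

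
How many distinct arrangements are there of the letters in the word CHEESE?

120

Letter multiplicities in CHEESE: C×1, E×3, H×1, S×1.
The number of distinct arrangements is 6!/(3!) = 720/6 = 120.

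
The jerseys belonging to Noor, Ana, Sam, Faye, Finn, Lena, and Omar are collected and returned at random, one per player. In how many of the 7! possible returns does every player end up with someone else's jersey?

1854

Let Aᵢ be the assignments in which player i gets their old jersey. We want the size of the complement of A₁∪…∪A_7.
By inclusion–exclusion this is Σ_{j=0}^{7} (−1)^j C(7,j)·(7−j)!.
Computing: 5040 − 5040 + 2520 − 840 + 210 − 42 + 7 − 1 = 1854.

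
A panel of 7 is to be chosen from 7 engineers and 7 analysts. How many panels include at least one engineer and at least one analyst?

3430

Unrestricted: C(14,7) = 3432 ways to pick any 7 of the 14.
Selections missing a whole group: no engineers → C(7,7) = 1; no analysts → C(7,7) = 1.
Both groups omitted at once is impossible, so 3432 − 2 = 3430.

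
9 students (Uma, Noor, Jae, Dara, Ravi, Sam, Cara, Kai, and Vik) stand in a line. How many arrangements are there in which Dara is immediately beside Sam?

80640

Treat {Dara, Sam} as a single unit. There are 8 units to order, and the pair itself can be ordered 2 ways.
So the count is 2·(8)! = 80640.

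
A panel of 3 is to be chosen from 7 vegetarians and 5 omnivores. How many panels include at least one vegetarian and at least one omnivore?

175

With no constraint there are C(12,3) = 220 possible selections.
Subtract selections that omit an entire group: no vegetarians → C(5,3) = 10; no omnivores → C(7,3) = 35.
Both groups omitted at once is impossible, so 220 − 45 = 175.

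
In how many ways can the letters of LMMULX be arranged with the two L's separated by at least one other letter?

120

Total arrangements of LMMULX: 6!/(2!·2!) = 180.
If the two L's are adjacent, glue them into one block, leaving 5 items to arrange: (5)!/(2!) = 60 ways.
Hence 180 − 60 = 120.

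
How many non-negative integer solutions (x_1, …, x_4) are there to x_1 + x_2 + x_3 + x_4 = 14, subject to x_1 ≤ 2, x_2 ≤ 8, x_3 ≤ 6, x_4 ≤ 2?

Ignoring the caps, the number of non-negative solutions to x_1+…+x_4 = 14 is C(17,3) = 680.
Subtract solutions that violate a single cap (substitute x_i' = x_i − (cap_i+1)): x_1 ≥ 3 gives C(14,3) = 364; x_2 ≥ 9 gives C(8,3) = 56; x_3 ≥ 7 gives C(10,3) = 120; x_4 ≥ 3 gives C(14,3) = 364. Together 904.
Add back pairs where two caps are both exceeded: 10 + 35 + 165 + 0 + 10 + 35 = 255.
Subtract triples: 0 + 0 + 4 + 0 = 4.
By inclusion–exclusion the count is 680 − 904 + 255 − 4 = 27.

27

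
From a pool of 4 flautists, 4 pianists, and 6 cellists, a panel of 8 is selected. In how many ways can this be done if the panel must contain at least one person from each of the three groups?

With no constraint there are C(14,8) = 3003 possible selections.
Selections missing a whole group: no flautists → C(10,8) = 45; no pianists → C(10,8) = 45; no cellists → C(8,8) = 1.
Add back selections omitting two groups (i.e. drawn from a single group): C(4,8) + C(4,8) + C(6,8) = 0.
By inclusion–exclusion: 3003 − 91 + 0 = 2912.

2912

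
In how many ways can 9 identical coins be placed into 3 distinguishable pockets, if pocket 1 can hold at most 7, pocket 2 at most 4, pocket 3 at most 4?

22

By stars and bars, unrestricted non-negative solutions to x_1+…+x_3 = 9 number C(9+2,2) = 55.
Subtract solutions that violate a single cap (substitute x_i' = x_i − (cap_i+1)): x_1 ≥ 8 gives C(3,2) = 3; x_2 ≥ 5 gives C(6,2) = 15; x_3 ≥ 5 gives C(6,2) = 15. Together 33.
No two caps can be exceeded simultaneously, so the pair terms are all 0.
By inclusion–exclusion the count is 55 − 33 + 0 = 22.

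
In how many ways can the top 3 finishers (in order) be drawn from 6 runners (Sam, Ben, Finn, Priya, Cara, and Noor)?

120

There are 6 choices for 1st place, 5 for 2nd, and 4 for 3rd.
That gives 6 × 5 × 4 = 120.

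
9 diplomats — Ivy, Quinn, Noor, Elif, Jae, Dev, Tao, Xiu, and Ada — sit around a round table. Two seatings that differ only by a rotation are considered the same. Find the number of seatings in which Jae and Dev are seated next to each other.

Treat {Jae, Dev} as one unit (2 internal orders) and seat the resulting 8 units around the table: (7)! circular arrangements.
So 2 × (7)! = 2 × 5040 = 10080.

10080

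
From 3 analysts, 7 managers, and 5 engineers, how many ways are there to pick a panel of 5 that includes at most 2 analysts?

Split by how many analysts are chosen (0 through 2).
Sum: C(3,0)·C(12,5) + C(3,1)·C(12,4) + C(3,2)·C(12,3) = 792 + 1485 + 660 = 2937.

2937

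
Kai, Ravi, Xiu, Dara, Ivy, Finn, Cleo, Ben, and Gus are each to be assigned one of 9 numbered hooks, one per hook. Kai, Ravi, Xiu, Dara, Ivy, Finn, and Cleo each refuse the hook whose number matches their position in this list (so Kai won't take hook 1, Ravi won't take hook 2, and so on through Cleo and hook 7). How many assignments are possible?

165016

Let Aᵢ (for 1 ≤ i ≤ 7) be the placements that put person i in their forbidden hook. Any j of these fix j positions, leaving (9−j)! ways to fill the rest, and there are C(7,j) ways to pick which j.
By inclusion–exclusion, the number of valid placements is Σ_{j=0}^{7} (−1)^j C(7,j)·(9−j)!.
Computing: 362880 − 282240 + 105840 − 25200 + 4200 − 504 + 42 − 2 = 165016.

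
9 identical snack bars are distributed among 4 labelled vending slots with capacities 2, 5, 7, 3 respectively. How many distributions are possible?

67

Ignoring the caps, the number of non-negative solutions to x_1+…+x_4 = 9 is C(12,3) = 220.
Subtract solutions that violate a single cap (substitute x_i' = x_i − (cap_i+1)): x_1 ≥ 3 gives C(9,3) = 84; x_2 ≥ 6 gives C(6,3) = 20; x_3 ≥ 8 gives C(4,3) = 4; x_4 ≥ 4 gives C(8,3) = 56. Together 164.
Add back pairs where two caps are both exceeded: 1 + 0 + 10 + 0 + 0 + 0 = 11.
By inclusion–exclusion the count is 220 − 164 + 11 = 67.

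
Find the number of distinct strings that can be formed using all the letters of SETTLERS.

5040

SETTLERS has 8 letters with E appearing twice, S appearing twice, and T appearing twice.
The number of distinct arrangements is 8!/(2!·2!·2!) = 40320/8 = 5040.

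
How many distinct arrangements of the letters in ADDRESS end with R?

180

Fix R in the last position and arrange the remaining 6 letters.
Those 6 letters have D appearing twice and S appearing twice, giving (6)!/(2!·2!) = 180.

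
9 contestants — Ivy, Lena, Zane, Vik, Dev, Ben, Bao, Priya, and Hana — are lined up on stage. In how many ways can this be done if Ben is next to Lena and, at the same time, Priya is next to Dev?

Treat {Ben,Lena} as one block (2 orders) and {Priya,Dev} as another (2 orders).
That leaves 7 units to arrange: 2 × 2 × 7! = 4 × 5040 = 20160.

20160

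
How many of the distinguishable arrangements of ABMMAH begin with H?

30

Fix H in the first position and arrange the remaining 5 letters.
Those 5 letters have A appearing twice and M appearing twice, giving (5)!/(2!·2!) = 30.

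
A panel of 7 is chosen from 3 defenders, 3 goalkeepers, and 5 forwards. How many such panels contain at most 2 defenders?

260

Split by how many defenders are chosen (0 through 2).
Sum: C(3,0)·C(8,7) + C(3,1)·C(8,6) + C(3,2)·C(8,5) = 8 + 84 + 168 = 260.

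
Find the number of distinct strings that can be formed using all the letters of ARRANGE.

1260

Letter multiplicities in ARRANGE: A×2, E×1, G×1, N×1, R×2.
So there are 7! / (2!·2!) = 1260 distinguishable arrangements.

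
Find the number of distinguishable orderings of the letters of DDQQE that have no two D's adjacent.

18

There are 5!/(2!·2!) = 30 arrangements of DDQQE in total.
Arrangements with the D's together: treat DD as one letter, giving (4)!/(2!) = 12.
Hence 30 − 12 = 18.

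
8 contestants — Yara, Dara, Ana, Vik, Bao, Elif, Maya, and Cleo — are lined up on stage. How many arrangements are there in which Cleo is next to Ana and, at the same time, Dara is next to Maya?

2880

Treat {Cleo,Ana} as one block (2 orders) and {Dara,Maya} as another (2 orders).
That leaves 6 units to arrange: 2 × 2 × 6! = 4 × 720 = 2880.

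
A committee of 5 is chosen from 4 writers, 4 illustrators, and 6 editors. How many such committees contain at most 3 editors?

1876

Split by how many editors are chosen (0 through 3).
Sum: C(6,0)·C(8,5) + C(6,1)·C(8,4) + C(6,2)·C(8,3) + C(6,3)·C(8,2) = 56 + 420 + 840 + 560 = 1876.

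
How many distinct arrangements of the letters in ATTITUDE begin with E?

With the first slot taken by E, it remains to arrange the other 7 letters (ATTITUD).
Those 7 letters have T appearing 3 times, giving (7)!/(3!) = 840.

840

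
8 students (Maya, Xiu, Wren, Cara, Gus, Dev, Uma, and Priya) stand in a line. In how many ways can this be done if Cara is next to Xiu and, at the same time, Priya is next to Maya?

2880

Treat {Cara,Xiu} as one block (2 orders) and {Priya,Maya} as another (2 orders).
That leaves 6 units to arrange: 2 × 2 × 6! = 4 × 720 = 2880.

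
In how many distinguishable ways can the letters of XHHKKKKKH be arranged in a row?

504

Letter multiplicities in XHHKKKKKH: H×3, K×5, X×1.
The number of distinct arrangements is 9!/(5!·3!) = 362880/720 = 504.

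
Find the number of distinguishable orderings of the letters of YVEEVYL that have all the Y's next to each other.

180

Treat the 2 copies of Y as a single block. The multiset to arrange is then {YY, E, E, L, V, V}, 6 items in all.
That gives (6)!/(2!·2!) = 180 arrangements.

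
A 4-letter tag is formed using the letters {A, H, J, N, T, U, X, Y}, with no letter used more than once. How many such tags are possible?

This is a permutation of 4 out of 8: P(8,4) = 8!/4!.
8 × 7 × 6 × 5 = 1680.

1680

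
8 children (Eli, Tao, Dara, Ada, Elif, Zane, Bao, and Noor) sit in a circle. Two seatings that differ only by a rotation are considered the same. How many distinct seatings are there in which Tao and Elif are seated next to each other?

Glue Tao and Elif into a block (2 internal orders). Seating 7 units around a circle gives (6)! arrangements.
So 2 × (6)! = 2 × 720 = 1440.

1440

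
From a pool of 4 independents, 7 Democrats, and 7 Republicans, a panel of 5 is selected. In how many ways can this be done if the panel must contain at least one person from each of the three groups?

5684

Total 5-person selections from all 18: C(18,5) = 8568.
Selections missing a whole group: no independents → C(14,5) = 2002; no Democrats → C(11,5) = 462; no Republicans → C(11,5) = 462.
Add back selections omitting two groups (i.e. drawn from a single group): C(4,5) + C(7,5) + C(7,5) = 42.
By inclusion–exclusion: 8568 − 2926 + 42 = 5684.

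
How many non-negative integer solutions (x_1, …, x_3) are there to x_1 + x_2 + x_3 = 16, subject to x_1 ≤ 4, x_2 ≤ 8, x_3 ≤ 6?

By stars and bars, unrestricted non-negative solutions to x_1+…+x_3 = 16 number C(16+2,2) = 153.
Subtract solutions that violate a single cap (substitute x_i' = x_i − (cap_i+1)): x_1 ≥ 5 gives C(13,2) = 78; x_2 ≥ 9 gives C(9,2) = 36; x_3 ≥ 7 gives C(11,2) = 55. Together 169.
Add back pairs where two caps are both exceeded: 6 + 15 + 1 = 22.
By inclusion–exclusion the count is 153 − 169 + 22 = 6.

6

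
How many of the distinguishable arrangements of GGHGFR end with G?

60

Fix G in the last position and arrange the remaining 5 letters.
Those 5 letters have G appearing twice, giving (5)!/(2!) = 60.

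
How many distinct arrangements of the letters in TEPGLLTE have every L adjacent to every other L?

1260

Treat the 2 copies of L as a single block. The multiset to arrange is then {LL, E, E, G, P, T, T}, 7 items in all.
That gives (7)!/(2!·2!) = 1260 arrangements.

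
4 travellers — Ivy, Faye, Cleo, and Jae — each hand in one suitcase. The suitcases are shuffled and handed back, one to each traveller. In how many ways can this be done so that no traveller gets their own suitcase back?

9

This is the derangement count D_4: permutations of 4 items with no fixed point.
By inclusion–exclusion this is Σ_{j=0}^{4} (−1)^j C(4,j)·(4−j)!.
Computing: 24 − 24 + 12 − 4 + 1 = 9.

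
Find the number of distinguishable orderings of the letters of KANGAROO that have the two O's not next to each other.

7560

There are 8!/(2!·2!) = 10080 arrangements of KANGAROO in total.
Arrangements with the O's together: treat OO as one letter, giving (7)!/(2!) = 2520.
Subtracting, 10080 − 2520 = 7560 arrangements keep the O's apart.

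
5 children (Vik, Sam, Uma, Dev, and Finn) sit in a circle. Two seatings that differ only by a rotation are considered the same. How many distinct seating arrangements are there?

24

Seat Vik anywhere (absorbing the rotational symmetry), then permute the other 4: (4)! = 24.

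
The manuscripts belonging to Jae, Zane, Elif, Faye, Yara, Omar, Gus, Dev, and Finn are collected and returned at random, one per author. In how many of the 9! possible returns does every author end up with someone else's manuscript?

This is the derangement count D_9: permutations of 9 items with no fixed point.
By inclusion–exclusion this is Σ_{j=0}^{9} (−1)^j C(9,j)·(9−j)!.
Computing: 362880 − 362880 + 181440 − 60480 + 15120 − 3024 + 504 − 72 + 9 − 1 = 133496.

133496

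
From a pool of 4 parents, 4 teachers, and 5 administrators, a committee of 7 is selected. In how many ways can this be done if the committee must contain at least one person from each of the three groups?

1636

Unrestricted: C(13,7) = 1716 ways to pick any 7 of the 13.
Selections missing a whole group: no parents → C(9,7) = 36; no teachers → C(9,7) = 36; no administrators → C(8,7) = 8.
Add back selections omitting two groups (i.e. drawn from a single group): C(4,7) + C(4,7) + C(5,7) = 0.
By inclusion–exclusion: 1716 − 80 + 0 = 1636.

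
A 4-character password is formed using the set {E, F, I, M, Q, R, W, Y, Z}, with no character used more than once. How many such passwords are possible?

With no repetition, fill the 4 characters in order: 9 choices, then 8, down to 6.
9 × 8 × 7 × 6 = 3024.

3024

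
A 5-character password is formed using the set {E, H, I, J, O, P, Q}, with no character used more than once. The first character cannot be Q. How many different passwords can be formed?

The first character has 7−1 = 6 choices (anything except Q).
The remaining 4 characters are filled from the other 6 symbols without repetition: 6 × 5 × 4 × 3 = 360.
Total: 6 × 360 = 2160.

2160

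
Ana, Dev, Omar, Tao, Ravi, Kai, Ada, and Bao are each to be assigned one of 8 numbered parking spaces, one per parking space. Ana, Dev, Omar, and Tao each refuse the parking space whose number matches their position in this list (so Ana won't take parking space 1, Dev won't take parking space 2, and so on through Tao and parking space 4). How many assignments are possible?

24024

Let Aᵢ (for 1 ≤ i ≤ 4) be the placements that put person i in their forbidden parking space. Any j of these fix j positions, leaving (8−j)! ways to fill the rest, and there are C(4,j) ways to pick which j.
By inclusion–exclusion, the number of valid placements is Σ_{j=0}^{4} (−1)^j C(4,j)·(8−j)!.
Computing: 40320 − 20160 + 4320 − 480 + 24 = 24024.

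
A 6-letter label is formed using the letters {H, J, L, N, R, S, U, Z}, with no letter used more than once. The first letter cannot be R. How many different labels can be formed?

The first letter has 8−1 = 7 choices (anything except R).
The remaining 5 letters are filled from the other 7 symbols without repetition: 7 × 6 × 5 × 4 × 3 = 2520.
Total: 7 × 2520 = 17640.

17640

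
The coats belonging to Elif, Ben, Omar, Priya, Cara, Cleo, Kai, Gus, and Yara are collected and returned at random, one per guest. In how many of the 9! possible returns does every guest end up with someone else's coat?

Let Aᵢ be the assignments in which guest i gets their own coat. We want the size of the complement of A₁∪…∪A_9.
By inclusion–exclusion this is Σ_{j=0}^{9} (−1)^j C(9,j)·(9−j)!.
Computing: 362880 − 362880 + 181440 − 60480 + 15120 − 3024 + 504 − 72 + 9 − 1 = 133496.

133496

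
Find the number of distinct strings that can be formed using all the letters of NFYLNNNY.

840

NFYLNNNY has 8 letters with N appearing 4 times and Y appearing twice.
So there are 8! / (4!·2!) = 840 distinguishable arrangements.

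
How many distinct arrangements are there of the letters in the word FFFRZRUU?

Letter multiplicities in FFFRZRUU: F×3, R×2, U×2, Z×1.
So there are 8! / (3!·2!·2!) = 1680 distinguishable arrangements.

1680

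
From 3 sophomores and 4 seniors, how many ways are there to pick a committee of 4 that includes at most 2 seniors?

Split by how many seniors are chosen (0 through 2).
Sum: C(4,0)·C(3,4) + C(4,1)·C(3,3) + C(4,2)·C(3,2) = 0 + 4 + 18 = 22.

22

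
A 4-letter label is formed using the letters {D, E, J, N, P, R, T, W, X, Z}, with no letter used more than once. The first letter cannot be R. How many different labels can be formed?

The first letter has 10−1 = 9 choices (anything except R).
The remaining 3 letters are filled from the other 9 symbols without repetition: 9 × 8 × 7 = 504.
Total: 9 × 504 = 4536.

4536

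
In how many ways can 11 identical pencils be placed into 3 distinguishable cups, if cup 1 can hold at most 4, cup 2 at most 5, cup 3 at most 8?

Without the upper bounds there are C(13,2) = 78 ways to split 11 among 3 cups.
Subtract solutions that violate a single cap (substitute x_i' = x_i − (cap_i+1)): x_1 ≥ 5 gives C(8,2) = 28; x_2 ≥ 6 gives C(7,2) = 21; x_3 ≥ 9 gives C(4,2) = 6. Together 55.
Add back pairs where two caps are both exceeded: 1 + 0 + 0 = 1.
By inclusion–exclusion the count is 78 − 55 + 1 = 24.

24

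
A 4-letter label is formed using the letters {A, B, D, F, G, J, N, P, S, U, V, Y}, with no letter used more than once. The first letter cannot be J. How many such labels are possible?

10890

The first letter has 12−1 = 11 choices (anything except J).
The remaining 3 letters are filled from the other 11 symbols without repetition: 11 × 10 × 9 = 990.
Total: 11 × 990 = 10890.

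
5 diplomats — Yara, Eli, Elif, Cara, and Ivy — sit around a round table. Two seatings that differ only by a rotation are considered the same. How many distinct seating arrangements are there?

Fix one person's seat to break rotational symmetry; the remaining 4 people can be arranged in (4)! = 24 ways.

24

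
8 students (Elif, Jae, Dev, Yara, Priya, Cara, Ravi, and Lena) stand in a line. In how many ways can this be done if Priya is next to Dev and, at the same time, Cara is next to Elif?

2880

Treat {Priya,Dev} as one block (2 orders) and {Cara,Elif} as another (2 orders).
That leaves 6 units to arrange: 2 × 2 × 6! = 4 × 720 = 2880.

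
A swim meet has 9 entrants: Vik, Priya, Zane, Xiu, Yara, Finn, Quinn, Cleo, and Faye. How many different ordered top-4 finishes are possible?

There are 9 choices for 1st place, 8 for 2nd, and so on down to 6 for position 4.
That gives 9 × 8 × 7 × 6 = 3024.

3024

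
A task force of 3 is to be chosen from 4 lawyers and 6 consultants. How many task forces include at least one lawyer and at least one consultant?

Unrestricted: C(10,3) = 120 ways to pick any 3 of the 10.
Selections missing a whole group: no lawyers → C(6,3) = 20; no consultants → C(4,3) = 4.
Both groups omitted at once is impossible, so 120 − 24 = 96.

96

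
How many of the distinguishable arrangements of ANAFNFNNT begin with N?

1680

With the first slot taken by N, it remains to arrange the other 8 letters (AAFNFNNT).
Those 8 letters have A appearing twice, F appearing twice, and N appearing 3 times, giving (8)!/(3!·2!·2!) = 1680.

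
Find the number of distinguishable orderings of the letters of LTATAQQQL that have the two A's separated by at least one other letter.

There are 9!/(3!·2!·2!·2!) = 7560 arrangements of LTATAQQQL in total.
If the two A's are adjacent, glue them into one block, leaving 8 items to arrange: (8)!/(3!·2!·2!) = 1680 ways.
Subtracting, 7560 − 1680 = 5880 arrangements keep the A's apart.

5880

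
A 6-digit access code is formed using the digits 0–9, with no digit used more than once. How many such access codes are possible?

151200

With no repetition, fill the 6 digits in order: 10 choices, then 9, down to 5.
10 × 9 × 8 × 7 × 6 × 5 = 151200.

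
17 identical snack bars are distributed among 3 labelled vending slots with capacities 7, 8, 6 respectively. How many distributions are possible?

Ignoring the caps, the number of non-negative solutions to x_1+…+x_3 = 17 is C(19,2) = 171.
Subtract solutions that violate a single cap (substitute x_i' = x_i − (cap_i+1)): x_1 ≥ 8 gives C(11,2) = 55; x_2 ≥ 9 gives C(10,2) = 45; x_3 ≥ 7 gives C(12,2) = 66. Together 166.
Add back pairs where two caps are both exceeded: 1 + 6 + 3 = 10.
By inclusion–exclusion the count is 171 − 166 + 10 = 15.

15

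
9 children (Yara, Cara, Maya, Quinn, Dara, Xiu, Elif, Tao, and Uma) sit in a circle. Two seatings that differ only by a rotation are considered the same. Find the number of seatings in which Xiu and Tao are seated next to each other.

10080

Glue Xiu and Tao into a block (2 internal orders). Seating 8 units around a circle gives (7)! arrangements.
So 2 × (7)! = 2 × 5040 = 10080.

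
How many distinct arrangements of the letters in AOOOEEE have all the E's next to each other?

Treat the 3 copies of E as a single block. The multiset to arrange is then {EEE, A, O, O, O}, 5 items in all.
That gives (5)!/(3!) = 20 arrangements.

20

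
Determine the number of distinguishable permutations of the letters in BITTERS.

2520

Letter multiplicities in BITTERS: B×1, E×1, I×1, R×1, S×1, T×2.
So there are 7! / (2!) = 2520 distinguishable arrangements.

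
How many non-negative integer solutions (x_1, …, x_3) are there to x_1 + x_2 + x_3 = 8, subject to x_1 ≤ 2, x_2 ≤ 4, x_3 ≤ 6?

By stars and bars, unrestricted non-negative solutions to x_1+…+x_3 = 8 number C(8+2,2) = 45.
Subtract solutions that violate a single cap (substitute x_i' = x_i − (cap_i+1)): x_1 ≥ 3 gives C(7,2) = 21; x_2 ≥ 5 gives C(5,2) = 10; x_3 ≥ 7 gives C(3,2) = 3. Together 34.
Add back pairs where two caps are both exceeded: 1 + 0 + 0 = 1.
By inclusion–exclusion the count is 45 − 34 + 1 = 12.

12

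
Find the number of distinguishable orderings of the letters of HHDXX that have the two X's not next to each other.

Total arrangements of HHDXX: 5!/(2!·2!) = 30.
Arrangements with the X's together: treat XX as one letter, giving (4)!/(2!) = 12.
Subtracting, 30 − 12 = 18 arrangements keep the X's apart.

18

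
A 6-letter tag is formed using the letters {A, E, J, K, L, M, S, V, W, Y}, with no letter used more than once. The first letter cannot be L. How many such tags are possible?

136080

The first letter has 10−1 = 9 choices (anything except L).
The remaining 5 letters are filled from the other 9 symbols without repetition: 9 × 8 × 7 × 6 × 5 = 15120.
Total: 9 × 15120 = 136080.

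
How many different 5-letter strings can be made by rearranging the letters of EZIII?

20

The 5 letters of EZIII have repeats: I appearing 3 times.
So there are 5! / (3!) = 20 distinguishable arrangements.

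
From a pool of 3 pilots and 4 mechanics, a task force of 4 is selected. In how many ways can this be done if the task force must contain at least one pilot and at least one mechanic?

34

Unrestricted: C(7,4) = 35 ways to pick any 4 of the 7.
Selections missing a whole group: no pilots → C(4,4) = 1; no mechanics → C(3,4) = 0.
Both groups omitted at once is impossible, so 35 − 1 = 34.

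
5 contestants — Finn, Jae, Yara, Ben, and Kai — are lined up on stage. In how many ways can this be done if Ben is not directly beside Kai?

72

Of the 5! = 120 arrangements, those with Ben and Kai adjacent number 2 × 4! = 48 (treat the pair as a block with 2 internal orders).
Complementary counting: 120 − 48 = 72.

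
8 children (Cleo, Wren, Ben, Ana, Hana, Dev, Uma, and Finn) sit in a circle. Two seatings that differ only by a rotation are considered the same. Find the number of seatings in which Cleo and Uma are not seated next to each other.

All circular seatings of 8 people number (7)! = 5040.
Those with Cleo next to Uma: fuse the pair into one unit and seat 7 units around a circle — 2·(6)! = 1440.
Subtracting, 5040 − 1440 = 3600.

3600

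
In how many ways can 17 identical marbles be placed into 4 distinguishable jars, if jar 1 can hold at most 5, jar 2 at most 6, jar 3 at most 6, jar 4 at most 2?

10

Ignoring the caps, the number of non-negative solutions to x_1+…+x_4 = 17 is C(20,3) = 1140.
Subtract solutions that violate a single cap (substitute x_i' = x_i − (cap_i+1)): x_1 ≥ 6 gives C(14,3) = 364; x_2 ≥ 7 gives C(13,3) = 286; x_3 ≥ 7 gives C(13,3) = 286; x_4 ≥ 3 gives C(17,3) = 680. Together 1616.
Add back pairs where two caps are both exceeded: 35 + 35 + 165 + 20 + 120 + 120 = 495.
Subtract triples: 0 + 4 + 4 + 1 = 9.
By inclusion–exclusion the count is 1140 − 1616 + 495 − 9 = 10.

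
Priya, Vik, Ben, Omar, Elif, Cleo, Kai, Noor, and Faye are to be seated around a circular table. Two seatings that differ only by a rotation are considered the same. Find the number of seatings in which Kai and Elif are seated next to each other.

Treat {Kai, Elif} as one unit (2 internal orders) and seat the resulting 8 units around the table: (7)! circular arrangements.
So 2 × (7)! = 2 × 5040 = 10080.

10080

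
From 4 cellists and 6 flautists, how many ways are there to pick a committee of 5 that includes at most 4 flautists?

246

Split by how many flautists are chosen (0 through 4).
Sum: C(6,0)·C(4,5) + C(6,1)·C(4,4) + C(6,2)·C(4,3) + C(6,3)·C(4,2) + C(6,4)·C(4,1) = 0 + 6 + 60 + 120 + 60 = 246.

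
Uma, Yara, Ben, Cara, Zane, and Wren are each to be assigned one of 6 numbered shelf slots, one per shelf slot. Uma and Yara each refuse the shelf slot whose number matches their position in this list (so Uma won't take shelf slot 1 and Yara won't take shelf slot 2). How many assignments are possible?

Let Aᵢ (for i ∈ {1, 2}) be the placements that put person i in their forbidden shelf slot. Any j of these fix j positions, leaving (6−j)! ways to fill the rest, and there are C(2,j) ways to pick which j.
By inclusion–exclusion, the number of valid placements is Σ_{j=0}^{2} (−1)^j C(2,j)·(6−j)!.
Computing: 720 − 240 + 24 = 504.

504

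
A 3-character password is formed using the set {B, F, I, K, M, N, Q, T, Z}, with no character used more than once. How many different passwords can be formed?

With no repetition, fill the 3 characters in order: 9 choices, then 8, down to 7.
That product is 9 × 8 × 7 = 504.

504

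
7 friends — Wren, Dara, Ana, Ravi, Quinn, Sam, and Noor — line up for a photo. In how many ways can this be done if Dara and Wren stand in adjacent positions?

Glue Dara and Wren into one block (2 internal orders), leaving 6 units to arrange in a row.
That gives 2 × 6! = 2 × 720 = 1440.

1440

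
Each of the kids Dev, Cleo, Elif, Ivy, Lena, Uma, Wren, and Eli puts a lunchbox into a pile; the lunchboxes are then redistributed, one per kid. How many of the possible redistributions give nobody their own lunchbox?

14833

Let Aᵢ be the assignments in which kid i gets their own lunchbox. We want the size of the complement of A₁∪…∪A_8.
By inclusion–exclusion this is Σ_{j=0}^{8} (−1)^j C(8,j)·(8−j)!.
Computing: 40320 − 40320 + 20160 − 6720 + 1680 − 336 + 56 − 8 + 1 = 14833.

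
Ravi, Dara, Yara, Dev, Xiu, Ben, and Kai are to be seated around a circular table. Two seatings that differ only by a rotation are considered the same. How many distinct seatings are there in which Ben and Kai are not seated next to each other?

480

Without the restriction there are (6)! = 720 seatings.
Seatings with Ben beside Kai: treat them as a block with 2 internal orders, giving 2 × (5)! = 240.
Subtracting, 720 − 240 = 480.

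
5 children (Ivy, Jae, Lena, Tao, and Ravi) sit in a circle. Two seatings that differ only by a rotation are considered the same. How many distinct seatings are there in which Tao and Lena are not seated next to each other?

All circular seatings of 5 people number (4)! = 24.
Seatings with Tao beside Lena: treat them as a block with 2 internal orders, giving 2 × (3)! = 12.
Subtracting, 24 − 12 = 12.

12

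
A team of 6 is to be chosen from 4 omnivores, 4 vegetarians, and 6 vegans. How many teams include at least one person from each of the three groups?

With no constraint there are C(14,6) = 3003 possible selections.
Subtract selections that omit an entire group: no omnivores → C(10,6) = 210; no vegetarians → C(10,6) = 210; no vegans → C(8,6) = 28.
Add back selections omitting two groups (i.e. drawn from a single group): C(4,6) + C(4,6) + C(6,6) = 1.
By inclusion–exclusion: 3003 − 448 + 1 = 2556.

2556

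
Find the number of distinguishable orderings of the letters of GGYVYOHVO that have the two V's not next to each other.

17640

There are 9!/(2!·2!·2!·2!) = 22680 arrangements of GGYVYOHVO in total.
If the two V's are adjacent, glue them into one block, leaving 8 items to arrange: (8)!/(2!·2!·2!) = 5040 ways.
Hence 22680 − 5040 = 17640.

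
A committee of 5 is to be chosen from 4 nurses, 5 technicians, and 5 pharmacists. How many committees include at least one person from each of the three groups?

1500

Unrestricted: C(14,5) = 2002 ways to pick any 5 of the 14.
Subtract selections that omit an entire group: no nurses → C(10,5) = 252; no technicians → C(9,5) = 126; no pharmacists → C(9,5) = 126.
Add back selections omitting two groups (i.e. drawn from a single group): C(4,5) + C(5,5) + C(5,5) = 2.
By inclusion–exclusion: 2002 − 504 + 2 = 1500.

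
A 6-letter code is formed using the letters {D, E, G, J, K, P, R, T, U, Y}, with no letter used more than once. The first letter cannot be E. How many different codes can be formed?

The first letter has 10−1 = 9 choices (anything except E).
The remaining 5 letters are filled from the other 9 symbols without repetition: 9 × 8 × 7 × 6 × 5 = 15120.
Total: 9 × 15120 = 136080.

136080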